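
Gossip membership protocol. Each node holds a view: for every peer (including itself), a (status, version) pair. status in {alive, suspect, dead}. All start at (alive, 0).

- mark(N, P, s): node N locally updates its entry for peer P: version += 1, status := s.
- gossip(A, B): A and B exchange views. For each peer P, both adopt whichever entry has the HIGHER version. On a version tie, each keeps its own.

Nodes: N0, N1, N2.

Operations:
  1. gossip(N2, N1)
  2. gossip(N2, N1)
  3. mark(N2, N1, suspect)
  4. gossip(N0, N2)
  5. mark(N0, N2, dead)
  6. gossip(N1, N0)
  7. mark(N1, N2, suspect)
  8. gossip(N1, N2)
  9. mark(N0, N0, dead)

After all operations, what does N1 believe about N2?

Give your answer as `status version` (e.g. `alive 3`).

Op 1: gossip N2<->N1 -> N2.N0=(alive,v0) N2.N1=(alive,v0) N2.N2=(alive,v0) | N1.N0=(alive,v0) N1.N1=(alive,v0) N1.N2=(alive,v0)
Op 2: gossip N2<->N1 -> N2.N0=(alive,v0) N2.N1=(alive,v0) N2.N2=(alive,v0) | N1.N0=(alive,v0) N1.N1=(alive,v0) N1.N2=(alive,v0)
Op 3: N2 marks N1=suspect -> (suspect,v1)
Op 4: gossip N0<->N2 -> N0.N0=(alive,v0) N0.N1=(suspect,v1) N0.N2=(alive,v0) | N2.N0=(alive,v0) N2.N1=(suspect,v1) N2.N2=(alive,v0)
Op 5: N0 marks N2=dead -> (dead,v1)
Op 6: gossip N1<->N0 -> N1.N0=(alive,v0) N1.N1=(suspect,v1) N1.N2=(dead,v1) | N0.N0=(alive,v0) N0.N1=(suspect,v1) N0.N2=(dead,v1)
Op 7: N1 marks N2=suspect -> (suspect,v2)
Op 8: gossip N1<->N2 -> N1.N0=(alive,v0) N1.N1=(suspect,v1) N1.N2=(suspect,v2) | N2.N0=(alive,v0) N2.N1=(suspect,v1) N2.N2=(suspect,v2)
Op 9: N0 marks N0=dead -> (dead,v1)

Answer: suspect 2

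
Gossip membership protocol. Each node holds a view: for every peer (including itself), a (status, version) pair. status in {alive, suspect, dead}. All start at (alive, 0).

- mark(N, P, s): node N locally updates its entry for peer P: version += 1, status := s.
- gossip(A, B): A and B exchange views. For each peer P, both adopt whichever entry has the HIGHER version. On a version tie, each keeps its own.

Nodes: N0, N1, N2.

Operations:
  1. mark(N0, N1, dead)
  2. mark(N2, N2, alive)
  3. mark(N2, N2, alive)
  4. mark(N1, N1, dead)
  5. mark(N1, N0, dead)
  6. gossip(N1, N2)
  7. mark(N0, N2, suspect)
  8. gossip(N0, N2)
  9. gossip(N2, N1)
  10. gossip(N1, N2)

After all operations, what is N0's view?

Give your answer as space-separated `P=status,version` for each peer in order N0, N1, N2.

Answer: N0=dead,1 N1=dead,1 N2=alive,2

Derivation:
Op 1: N0 marks N1=dead -> (dead,v1)
Op 2: N2 marks N2=alive -> (alive,v1)
Op 3: N2 marks N2=alive -> (alive,v2)
Op 4: N1 marks N1=dead -> (dead,v1)
Op 5: N1 marks N0=dead -> (dead,v1)
Op 6: gossip N1<->N2 -> N1.N0=(dead,v1) N1.N1=(dead,v1) N1.N2=(alive,v2) | N2.N0=(dead,v1) N2.N1=(dead,v1) N2.N2=(alive,v2)
Op 7: N0 marks N2=suspect -> (suspect,v1)
Op 8: gossip N0<->N2 -> N0.N0=(dead,v1) N0.N1=(dead,v1) N0.N2=(alive,v2) | N2.N0=(dead,v1) N2.N1=(dead,v1) N2.N2=(alive,v2)
Op 9: gossip N2<->N1 -> N2.N0=(dead,v1) N2.N1=(dead,v1) N2.N2=(alive,v2) | N1.N0=(dead,v1) N1.N1=(dead,v1) N1.N2=(alive,v2)
Op 10: gossip N1<->N2 -> N1.N0=(dead,v1) N1.N1=(dead,v1) N1.N2=(alive,v2) | N2.N0=(dead,v1) N2.N1=(dead,v1) N2.N2=(alive,v2)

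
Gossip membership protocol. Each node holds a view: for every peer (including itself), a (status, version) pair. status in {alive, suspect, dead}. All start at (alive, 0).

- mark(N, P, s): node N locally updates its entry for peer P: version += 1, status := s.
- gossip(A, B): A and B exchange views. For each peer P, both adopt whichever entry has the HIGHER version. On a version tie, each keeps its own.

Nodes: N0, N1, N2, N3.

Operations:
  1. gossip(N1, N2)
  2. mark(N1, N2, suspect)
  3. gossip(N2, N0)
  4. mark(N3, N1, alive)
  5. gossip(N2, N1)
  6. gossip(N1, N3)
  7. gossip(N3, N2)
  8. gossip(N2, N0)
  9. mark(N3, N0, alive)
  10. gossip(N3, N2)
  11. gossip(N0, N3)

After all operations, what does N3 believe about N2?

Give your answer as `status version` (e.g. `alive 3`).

Answer: suspect 1

Derivation:
Op 1: gossip N1<->N2 -> N1.N0=(alive,v0) N1.N1=(alive,v0) N1.N2=(alive,v0) N1.N3=(alive,v0) | N2.N0=(alive,v0) N2.N1=(alive,v0) N2.N2=(alive,v0) N2.N3=(alive,v0)
Op 2: N1 marks N2=suspect -> (suspect,v1)
Op 3: gossip N2<->N0 -> N2.N0=(alive,v0) N2.N1=(alive,v0) N2.N2=(alive,v0) N2.N3=(alive,v0) | N0.N0=(alive,v0) N0.N1=(alive,v0) N0.N2=(alive,v0) N0.N3=(alive,v0)
Op 4: N3 marks N1=alive -> (alive,v1)
Op 5: gossip N2<->N1 -> N2.N0=(alive,v0) N2.N1=(alive,v0) N2.N2=(suspect,v1) N2.N3=(alive,v0) | N1.N0=(alive,v0) N1.N1=(alive,v0) N1.N2=(suspect,v1) N1.N3=(alive,v0)
Op 6: gossip N1<->N3 -> N1.N0=(alive,v0) N1.N1=(alive,v1) N1.N2=(suspect,v1) N1.N3=(alive,v0) | N3.N0=(alive,v0) N3.N1=(alive,v1) N3.N2=(suspect,v1) N3.N3=(alive,v0)
Op 7: gossip N3<->N2 -> N3.N0=(alive,v0) N3.N1=(alive,v1) N3.N2=(suspect,v1) N3.N3=(alive,v0) | N2.N0=(alive,v0) N2.N1=(alive,v1) N2.N2=(suspect,v1) N2.N3=(alive,v0)
Op 8: gossip N2<->N0 -> N2.N0=(alive,v0) N2.N1=(alive,v1) N2.N2=(suspect,v1) N2.N3=(alive,v0) | N0.N0=(alive,v0) N0.N1=(alive,v1) N0.N2=(suspect,v1) N0.N3=(alive,v0)
Op 9: N3 marks N0=alive -> (alive,v1)
Op 10: gossip N3<->N2 -> N3.N0=(alive,v1) N3.N1=(alive,v1) N3.N2=(suspect,v1) N3.N3=(alive,v0) | N2.N0=(alive,v1) N2.N1=(alive,v1) N2.N2=(suspect,v1) N2.N3=(alive,v0)
Op 11: gossip N0<->N3 -> N0.N0=(alive,v1) N0.N1=(alive,v1) N0.N2=(suspect,v1) N0.N3=(alive,v0) | N3.N0=(alive,v1) N3.N1=(alive,v1) N3.N2=(suspect,v1) N3.N3=(alive,v0)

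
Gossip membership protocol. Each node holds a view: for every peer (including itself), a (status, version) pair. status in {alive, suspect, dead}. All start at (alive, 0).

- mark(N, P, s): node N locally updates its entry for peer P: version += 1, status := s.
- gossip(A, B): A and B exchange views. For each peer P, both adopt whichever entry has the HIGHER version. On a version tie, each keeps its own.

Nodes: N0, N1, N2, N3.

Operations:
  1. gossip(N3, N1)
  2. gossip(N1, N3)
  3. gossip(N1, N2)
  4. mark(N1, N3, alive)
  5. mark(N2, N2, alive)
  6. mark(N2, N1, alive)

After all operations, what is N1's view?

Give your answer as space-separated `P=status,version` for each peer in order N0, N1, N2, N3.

Op 1: gossip N3<->N1 -> N3.N0=(alive,v0) N3.N1=(alive,v0) N3.N2=(alive,v0) N3.N3=(alive,v0) | N1.N0=(alive,v0) N1.N1=(alive,v0) N1.N2=(alive,v0) N1.N3=(alive,v0)
Op 2: gossip N1<->N3 -> N1.N0=(alive,v0) N1.N1=(alive,v0) N1.N2=(alive,v0) N1.N3=(alive,v0) | N3.N0=(alive,v0) N3.N1=(alive,v0) N3.N2=(alive,v0) N3.N3=(alive,v0)
Op 3: gossip N1<->N2 -> N1.N0=(alive,v0) N1.N1=(alive,v0) N1.N2=(alive,v0) N1.N3=(alive,v0) | N2.N0=(alive,v0) N2.N1=(alive,v0) N2.N2=(alive,v0) N2.N3=(alive,v0)
Op 4: N1 marks N3=alive -> (alive,v1)
Op 5: N2 marks N2=alive -> (alive,v1)
Op 6: N2 marks N1=alive -> (alive,v1)

Answer: N0=alive,0 N1=alive,0 N2=alive,0 N3=alive,1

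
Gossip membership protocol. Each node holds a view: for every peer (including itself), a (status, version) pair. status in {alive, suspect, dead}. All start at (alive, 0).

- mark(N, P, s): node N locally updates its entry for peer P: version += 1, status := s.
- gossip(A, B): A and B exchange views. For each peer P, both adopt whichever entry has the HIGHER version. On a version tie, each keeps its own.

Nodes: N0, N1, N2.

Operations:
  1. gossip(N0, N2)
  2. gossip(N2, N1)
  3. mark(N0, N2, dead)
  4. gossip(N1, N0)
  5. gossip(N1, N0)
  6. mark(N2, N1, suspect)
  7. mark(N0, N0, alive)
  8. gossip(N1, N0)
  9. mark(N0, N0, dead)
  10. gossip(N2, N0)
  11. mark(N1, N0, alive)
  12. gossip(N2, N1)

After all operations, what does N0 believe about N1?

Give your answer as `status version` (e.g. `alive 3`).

Answer: suspect 1

Derivation:
Op 1: gossip N0<->N2 -> N0.N0=(alive,v0) N0.N1=(alive,v0) N0.N2=(alive,v0) | N2.N0=(alive,v0) N2.N1=(alive,v0) N2.N2=(alive,v0)
Op 2: gossip N2<->N1 -> N2.N0=(alive,v0) N2.N1=(alive,v0) N2.N2=(alive,v0) | N1.N0=(alive,v0) N1.N1=(alive,v0) N1.N2=(alive,v0)
Op 3: N0 marks N2=dead -> (dead,v1)
Op 4: gossip N1<->N0 -> N1.N0=(alive,v0) N1.N1=(alive,v0) N1.N2=(dead,v1) | N0.N0=(alive,v0) N0.N1=(alive,v0) N0.N2=(dead,v1)
Op 5: gossip N1<->N0 -> N1.N0=(alive,v0) N1.N1=(alive,v0) N1.N2=(dead,v1) | N0.N0=(alive,v0) N0.N1=(alive,v0) N0.N2=(dead,v1)
Op 6: N2 marks N1=suspect -> (suspect,v1)
Op 7: N0 marks N0=alive -> (alive,v1)
Op 8: gossip N1<->N0 -> N1.N0=(alive,v1) N1.N1=(alive,v0) N1.N2=(dead,v1) | N0.N0=(alive,v1) N0.N1=(alive,v0) N0.N2=(dead,v1)
Op 9: N0 marks N0=dead -> (dead,v2)
Op 10: gossip N2<->N0 -> N2.N0=(dead,v2) N2.N1=(suspect,v1) N2.N2=(dead,v1) | N0.N0=(dead,v2) N0.N1=(suspect,v1) N0.N2=(dead,v1)
Op 11: N1 marks N0=alive -> (alive,v2)
Op 12: gossip N2<->N1 -> N2.N0=(dead,v2) N2.N1=(suspect,v1) N2.N2=(dead,v1) | N1.N0=(alive,v2) N1.N1=(suspect,v1) N1.N2=(dead,v1)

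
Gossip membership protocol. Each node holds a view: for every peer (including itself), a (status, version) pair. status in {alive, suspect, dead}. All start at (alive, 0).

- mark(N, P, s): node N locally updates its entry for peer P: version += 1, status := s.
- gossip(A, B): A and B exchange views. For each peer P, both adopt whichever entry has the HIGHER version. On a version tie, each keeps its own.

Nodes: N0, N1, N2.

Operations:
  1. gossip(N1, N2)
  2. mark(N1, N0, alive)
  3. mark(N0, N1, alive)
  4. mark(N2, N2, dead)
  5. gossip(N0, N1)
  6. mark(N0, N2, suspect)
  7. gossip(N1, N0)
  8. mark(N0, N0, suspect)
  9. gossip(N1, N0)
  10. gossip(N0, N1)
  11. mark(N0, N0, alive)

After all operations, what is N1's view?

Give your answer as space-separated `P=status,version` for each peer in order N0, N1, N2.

Answer: N0=suspect,2 N1=alive,1 N2=suspect,1

Derivation:
Op 1: gossip N1<->N2 -> N1.N0=(alive,v0) N1.N1=(alive,v0) N1.N2=(alive,v0) | N2.N0=(alive,v0) N2.N1=(alive,v0) N2.N2=(alive,v0)
Op 2: N1 marks N0=alive -> (alive,v1)
Op 3: N0 marks N1=alive -> (alive,v1)
Op 4: N2 marks N2=dead -> (dead,v1)
Op 5: gossip N0<->N1 -> N0.N0=(alive,v1) N0.N1=(alive,v1) N0.N2=(alive,v0) | N1.N0=(alive,v1) N1.N1=(alive,v1) N1.N2=(alive,v0)
Op 6: N0 marks N2=suspect -> (suspect,v1)
Op 7: gossip N1<->N0 -> N1.N0=(alive,v1) N1.N1=(alive,v1) N1.N2=(suspect,v1) | N0.N0=(alive,v1) N0.N1=(alive,v1) N0.N2=(suspect,v1)
Op 8: N0 marks N0=suspect -> (suspect,v2)
Op 9: gossip N1<->N0 -> N1.N0=(suspect,v2) N1.N1=(alive,v1) N1.N2=(suspect,v1) | N0.N0=(suspect,v2) N0.N1=(alive,v1) N0.N2=(suspect,v1)
Op 10: gossip N0<->N1 -> N0.N0=(suspect,v2) N0.N1=(alive,v1) N0.N2=(suspect,v1) | N1.N0=(suspect,v2) N1.N1=(alive,v1) N1.N2=(suspect,v1)
Op 11: N0 marks N0=alive -> (alive,v3)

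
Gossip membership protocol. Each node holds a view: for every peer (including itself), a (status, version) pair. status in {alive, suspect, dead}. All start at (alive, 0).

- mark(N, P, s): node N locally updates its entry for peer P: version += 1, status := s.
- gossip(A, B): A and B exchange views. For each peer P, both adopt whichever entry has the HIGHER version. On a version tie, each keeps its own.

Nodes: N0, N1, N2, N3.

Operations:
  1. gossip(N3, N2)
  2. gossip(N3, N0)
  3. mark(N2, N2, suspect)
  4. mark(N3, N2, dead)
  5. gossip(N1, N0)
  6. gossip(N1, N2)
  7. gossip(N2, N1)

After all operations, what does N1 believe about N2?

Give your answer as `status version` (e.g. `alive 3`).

Answer: suspect 1

Derivation:
Op 1: gossip N3<->N2 -> N3.N0=(alive,v0) N3.N1=(alive,v0) N3.N2=(alive,v0) N3.N3=(alive,v0) | N2.N0=(alive,v0) N2.N1=(alive,v0) N2.N2=(alive,v0) N2.N3=(alive,v0)
Op 2: gossip N3<->N0 -> N3.N0=(alive,v0) N3.N1=(alive,v0) N3.N2=(alive,v0) N3.N3=(alive,v0) | N0.N0=(alive,v0) N0.N1=(alive,v0) N0.N2=(alive,v0) N0.N3=(alive,v0)
Op 3: N2 marks N2=suspect -> (suspect,v1)
Op 4: N3 marks N2=dead -> (dead,v1)
Op 5: gossip N1<->N0 -> N1.N0=(alive,v0) N1.N1=(alive,v0) N1.N2=(alive,v0) N1.N3=(alive,v0) | N0.N0=(alive,v0) N0.N1=(alive,v0) N0.N2=(alive,v0) N0.N3=(alive,v0)
Op 6: gossip N1<->N2 -> N1.N0=(alive,v0) N1.N1=(alive,v0) N1.N2=(suspect,v1) N1.N3=(alive,v0) | N2.N0=(alive,v0) N2.N1=(alive,v0) N2.N2=(suspect,v1) N2.N3=(alive,v0)
Op 7: gossip N2<->N1 -> N2.N0=(alive,v0) N2.N1=(alive,v0) N2.N2=(suspect,v1) N2.N3=(alive,v0) | N1.N0=(alive,v0) N1.N1=(alive,v0) N1.N2=(suspect,v1) N1.N3=(alive,v0)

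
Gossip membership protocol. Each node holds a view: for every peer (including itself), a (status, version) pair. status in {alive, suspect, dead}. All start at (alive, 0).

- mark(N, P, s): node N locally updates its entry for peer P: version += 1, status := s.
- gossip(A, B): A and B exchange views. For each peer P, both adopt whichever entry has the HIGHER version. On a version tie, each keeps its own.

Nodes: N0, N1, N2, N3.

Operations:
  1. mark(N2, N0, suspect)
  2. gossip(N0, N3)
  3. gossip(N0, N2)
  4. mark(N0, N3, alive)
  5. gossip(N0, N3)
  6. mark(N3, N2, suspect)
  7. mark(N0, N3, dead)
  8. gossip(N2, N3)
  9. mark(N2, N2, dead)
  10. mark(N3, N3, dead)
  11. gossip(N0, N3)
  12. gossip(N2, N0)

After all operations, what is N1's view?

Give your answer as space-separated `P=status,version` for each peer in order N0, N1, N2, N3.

Op 1: N2 marks N0=suspect -> (suspect,v1)
Op 2: gossip N0<->N3 -> N0.N0=(alive,v0) N0.N1=(alive,v0) N0.N2=(alive,v0) N0.N3=(alive,v0) | N3.N0=(alive,v0) N3.N1=(alive,v0) N3.N2=(alive,v0) N3.N3=(alive,v0)
Op 3: gossip N0<->N2 -> N0.N0=(suspect,v1) N0.N1=(alive,v0) N0.N2=(alive,v0) N0.N3=(alive,v0) | N2.N0=(suspect,v1) N2.N1=(alive,v0) N2.N2=(alive,v0) N2.N3=(alive,v0)
Op 4: N0 marks N3=alive -> (alive,v1)
Op 5: gossip N0<->N3 -> N0.N0=(suspect,v1) N0.N1=(alive,v0) N0.N2=(alive,v0) N0.N3=(alive,v1) | N3.N0=(suspect,v1) N3.N1=(alive,v0) N3.N2=(alive,v0) N3.N3=(alive,v1)
Op 6: N3 marks N2=suspect -> (suspect,v1)
Op 7: N0 marks N3=dead -> (dead,v2)
Op 8: gossip N2<->N3 -> N2.N0=(suspect,v1) N2.N1=(alive,v0) N2.N2=(suspect,v1) N2.N3=(alive,v1) | N3.N0=(suspect,v1) N3.N1=(alive,v0) N3.N2=(suspect,v1) N3.N3=(alive,v1)
Op 9: N2 marks N2=dead -> (dead,v2)
Op 10: N3 marks N3=dead -> (dead,v2)
Op 11: gossip N0<->N3 -> N0.N0=(suspect,v1) N0.N1=(alive,v0) N0.N2=(suspect,v1) N0.N3=(dead,v2) | N3.N0=(suspect,v1) N3.N1=(alive,v0) N3.N2=(suspect,v1) N3.N3=(dead,v2)
Op 12: gossip N2<->N0 -> N2.N0=(suspect,v1) N2.N1=(alive,v0) N2.N2=(dead,v2) N2.N3=(dead,v2) | N0.N0=(suspect,v1) N0.N1=(alive,v0) N0.N2=(dead,v2) N0.N3=(dead,v2)

Answer: N0=alive,0 N1=alive,0 N2=alive,0 N3=alive,0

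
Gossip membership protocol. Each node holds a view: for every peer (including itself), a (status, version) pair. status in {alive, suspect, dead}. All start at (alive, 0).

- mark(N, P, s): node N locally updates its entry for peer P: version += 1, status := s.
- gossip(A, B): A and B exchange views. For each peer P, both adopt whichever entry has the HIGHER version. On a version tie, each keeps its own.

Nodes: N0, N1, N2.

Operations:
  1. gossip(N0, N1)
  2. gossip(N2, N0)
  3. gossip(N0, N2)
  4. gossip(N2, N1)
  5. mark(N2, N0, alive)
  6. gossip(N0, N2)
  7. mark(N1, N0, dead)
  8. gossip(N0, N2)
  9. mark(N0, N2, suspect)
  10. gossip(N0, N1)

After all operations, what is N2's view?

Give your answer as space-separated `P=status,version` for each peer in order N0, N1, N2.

Answer: N0=alive,1 N1=alive,0 N2=alive,0

Derivation:
Op 1: gossip N0<->N1 -> N0.N0=(alive,v0) N0.N1=(alive,v0) N0.N2=(alive,v0) | N1.N0=(alive,v0) N1.N1=(alive,v0) N1.N2=(alive,v0)
Op 2: gossip N2<->N0 -> N2.N0=(alive,v0) N2.N1=(alive,v0) N2.N2=(alive,v0) | N0.N0=(alive,v0) N0.N1=(alive,v0) N0.N2=(alive,v0)
Op 3: gossip N0<->N2 -> N0.N0=(alive,v0) N0.N1=(alive,v0) N0.N2=(alive,v0) | N2.N0=(alive,v0) N2.N1=(alive,v0) N2.N2=(alive,v0)
Op 4: gossip N2<->N1 -> N2.N0=(alive,v0) N2.N1=(alive,v0) N2.N2=(alive,v0) | N1.N0=(alive,v0) N1.N1=(alive,v0) N1.N2=(alive,v0)
Op 5: N2 marks N0=alive -> (alive,v1)
Op 6: gossip N0<->N2 -> N0.N0=(alive,v1) N0.N1=(alive,v0) N0.N2=(alive,v0) | N2.N0=(alive,v1) N2.N1=(alive,v0) N2.N2=(alive,v0)
Op 7: N1 marks N0=dead -> (dead,v1)
Op 8: gossip N0<->N2 -> N0.N0=(alive,v1) N0.N1=(alive,v0) N0.N2=(alive,v0) | N2.N0=(alive,v1) N2.N1=(alive,v0) N2.N2=(alive,v0)
Op 9: N0 marks N2=suspect -> (suspect,v1)
Op 10: gossip N0<->N1 -> N0.N0=(alive,v1) N0.N1=(alive,v0) N0.N2=(suspect,v1) | N1.N0=(dead,v1) N1.N1=(alive,v0) N1.N2=(suspect,v1)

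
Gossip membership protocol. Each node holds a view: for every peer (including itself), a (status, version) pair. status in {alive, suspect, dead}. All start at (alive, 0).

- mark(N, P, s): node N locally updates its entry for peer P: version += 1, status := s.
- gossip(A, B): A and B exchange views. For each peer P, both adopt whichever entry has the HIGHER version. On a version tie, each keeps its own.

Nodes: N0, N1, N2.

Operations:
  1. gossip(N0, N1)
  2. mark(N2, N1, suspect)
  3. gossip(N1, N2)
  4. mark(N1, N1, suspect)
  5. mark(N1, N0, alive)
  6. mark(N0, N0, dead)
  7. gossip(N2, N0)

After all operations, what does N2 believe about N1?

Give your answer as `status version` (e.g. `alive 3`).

Answer: suspect 1

Derivation:
Op 1: gossip N0<->N1 -> N0.N0=(alive,v0) N0.N1=(alive,v0) N0.N2=(alive,v0) | N1.N0=(alive,v0) N1.N1=(alive,v0) N1.N2=(alive,v0)
Op 2: N2 marks N1=suspect -> (suspect,v1)
Op 3: gossip N1<->N2 -> N1.N0=(alive,v0) N1.N1=(suspect,v1) N1.N2=(alive,v0) | N2.N0=(alive,v0) N2.N1=(suspect,v1) N2.N2=(alive,v0)
Op 4: N1 marks N1=suspect -> (suspect,v2)
Op 5: N1 marks N0=alive -> (alive,v1)
Op 6: N0 marks N0=dead -> (dead,v1)
Op 7: gossip N2<->N0 -> N2.N0=(dead,v1) N2.N1=(suspect,v1) N2.N2=(alive,v0) | N0.N0=(dead,v1) N0.N1=(suspect,v1) N0.N2=(alive,v0)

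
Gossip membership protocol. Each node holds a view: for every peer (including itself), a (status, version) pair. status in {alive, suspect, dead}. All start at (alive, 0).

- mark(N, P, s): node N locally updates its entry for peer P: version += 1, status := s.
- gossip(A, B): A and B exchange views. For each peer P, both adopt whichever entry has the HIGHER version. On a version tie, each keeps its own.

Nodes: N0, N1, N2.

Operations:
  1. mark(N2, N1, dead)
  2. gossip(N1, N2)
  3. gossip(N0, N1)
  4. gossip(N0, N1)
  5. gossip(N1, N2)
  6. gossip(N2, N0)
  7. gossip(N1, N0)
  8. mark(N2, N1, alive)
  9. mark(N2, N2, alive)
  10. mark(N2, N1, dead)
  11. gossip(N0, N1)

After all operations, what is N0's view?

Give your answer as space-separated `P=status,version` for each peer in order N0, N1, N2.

Op 1: N2 marks N1=dead -> (dead,v1)
Op 2: gossip N1<->N2 -> N1.N0=(alive,v0) N1.N1=(dead,v1) N1.N2=(alive,v0) | N2.N0=(alive,v0) N2.N1=(dead,v1) N2.N2=(alive,v0)
Op 3: gossip N0<->N1 -> N0.N0=(alive,v0) N0.N1=(dead,v1) N0.N2=(alive,v0) | N1.N0=(alive,v0) N1.N1=(dead,v1) N1.N2=(alive,v0)
Op 4: gossip N0<->N1 -> N0.N0=(alive,v0) N0.N1=(dead,v1) N0.N2=(alive,v0) | N1.N0=(alive,v0) N1.N1=(dead,v1) N1.N2=(alive,v0)
Op 5: gossip N1<->N2 -> N1.N0=(alive,v0) N1.N1=(dead,v1) N1.N2=(alive,v0) | N2.N0=(alive,v0) N2.N1=(dead,v1) N2.N2=(alive,v0)
Op 6: gossip N2<->N0 -> N2.N0=(alive,v0) N2.N1=(dead,v1) N2.N2=(alive,v0) | N0.N0=(alive,v0) N0.N1=(dead,v1) N0.N2=(alive,v0)
Op 7: gossip N1<->N0 -> N1.N0=(alive,v0) N1.N1=(dead,v1) N1.N2=(alive,v0) | N0.N0=(alive,v0) N0.N1=(dead,v1) N0.N2=(alive,v0)
Op 8: N2 marks N1=alive -> (alive,v2)
Op 9: N2 marks N2=alive -> (alive,v1)
Op 10: N2 marks N1=dead -> (dead,v3)
Op 11: gossip N0<->N1 -> N0.N0=(alive,v0) N0.N1=(dead,v1) N0.N2=(alive,v0) | N1.N0=(alive,v0) N1.N1=(dead,v1) N1.N2=(alive,v0)

Answer: N0=alive,0 N1=dead,1 N2=alive,0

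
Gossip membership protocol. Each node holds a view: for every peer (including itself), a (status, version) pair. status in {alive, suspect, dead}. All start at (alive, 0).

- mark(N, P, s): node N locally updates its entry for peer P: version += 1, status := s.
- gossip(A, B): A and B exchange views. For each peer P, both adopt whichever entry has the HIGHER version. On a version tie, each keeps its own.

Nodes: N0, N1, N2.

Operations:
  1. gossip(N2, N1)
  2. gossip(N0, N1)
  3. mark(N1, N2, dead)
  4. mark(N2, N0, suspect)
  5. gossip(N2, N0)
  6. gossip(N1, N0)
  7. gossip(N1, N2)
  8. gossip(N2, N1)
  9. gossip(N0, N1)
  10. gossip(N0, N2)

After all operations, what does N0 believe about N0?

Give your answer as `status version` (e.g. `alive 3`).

Op 1: gossip N2<->N1 -> N2.N0=(alive,v0) N2.N1=(alive,v0) N2.N2=(alive,v0) | N1.N0=(alive,v0) N1.N1=(alive,v0) N1.N2=(alive,v0)
Op 2: gossip N0<->N1 -> N0.N0=(alive,v0) N0.N1=(alive,v0) N0.N2=(alive,v0) | N1.N0=(alive,v0) N1.N1=(alive,v0) N1.N2=(alive,v0)
Op 3: N1 marks N2=dead -> (dead,v1)
Op 4: N2 marks N0=suspect -> (suspect,v1)
Op 5: gossip N2<->N0 -> N2.N0=(suspect,v1) N2.N1=(alive,v0) N2.N2=(alive,v0) | N0.N0=(suspect,v1) N0.N1=(alive,v0) N0.N2=(alive,v0)
Op 6: gossip N1<->N0 -> N1.N0=(suspect,v1) N1.N1=(alive,v0) N1.N2=(dead,v1) | N0.N0=(suspect,v1) N0.N1=(alive,v0) N0.N2=(dead,v1)
Op 7: gossip N1<->N2 -> N1.N0=(suspect,v1) N1.N1=(alive,v0) N1.N2=(dead,v1) | N2.N0=(suspect,v1) N2.N1=(alive,v0) N2.N2=(dead,v1)
Op 8: gossip N2<->N1 -> N2.N0=(suspect,v1) N2.N1=(alive,v0) N2.N2=(dead,v1) | N1.N0=(suspect,v1) N1.N1=(alive,v0) N1.N2=(dead,v1)
Op 9: gossip N0<->N1 -> N0.N0=(suspect,v1) N0.N1=(alive,v0) N0.N2=(dead,v1) | N1.N0=(suspect,v1) N1.N1=(alive,v0) N1.N2=(dead,v1)
Op 10: gossip N0<->N2 -> N0.N0=(suspect,v1) N0.N1=(alive,v0) N0.N2=(dead,v1) | N2.N0=(suspect,v1) N2.N1=(alive,v0) N2.N2=(dead,v1)

Answer: suspect 1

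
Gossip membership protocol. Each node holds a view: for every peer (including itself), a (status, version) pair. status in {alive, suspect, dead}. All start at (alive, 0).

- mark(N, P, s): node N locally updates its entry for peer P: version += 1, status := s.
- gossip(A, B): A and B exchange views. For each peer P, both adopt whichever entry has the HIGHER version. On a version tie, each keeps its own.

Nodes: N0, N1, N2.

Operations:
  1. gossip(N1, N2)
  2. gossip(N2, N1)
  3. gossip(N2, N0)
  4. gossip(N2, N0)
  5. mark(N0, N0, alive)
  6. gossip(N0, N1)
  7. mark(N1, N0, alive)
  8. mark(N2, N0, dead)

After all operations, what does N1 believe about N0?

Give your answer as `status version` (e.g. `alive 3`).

Op 1: gossip N1<->N2 -> N1.N0=(alive,v0) N1.N1=(alive,v0) N1.N2=(alive,v0) | N2.N0=(alive,v0) N2.N1=(alive,v0) N2.N2=(alive,v0)
Op 2: gossip N2<->N1 -> N2.N0=(alive,v0) N2.N1=(alive,v0) N2.N2=(alive,v0) | N1.N0=(alive,v0) N1.N1=(alive,v0) N1.N2=(alive,v0)
Op 3: gossip N2<->N0 -> N2.N0=(alive,v0) N2.N1=(alive,v0) N2.N2=(alive,v0) | N0.N0=(alive,v0) N0.N1=(alive,v0) N0.N2=(alive,v0)
Op 4: gossip N2<->N0 -> N2.N0=(alive,v0) N2.N1=(alive,v0) N2.N2=(alive,v0) | N0.N0=(alive,v0) N0.N1=(alive,v0) N0.N2=(alive,v0)
Op 5: N0 marks N0=alive -> (alive,v1)
Op 6: gossip N0<->N1 -> N0.N0=(alive,v1) N0.N1=(alive,v0) N0.N2=(alive,v0) | N1.N0=(alive,v1) N1.N1=(alive,v0) N1.N2=(alive,v0)
Op 7: N1 marks N0=alive -> (alive,v2)
Op 8: N2 marks N0=dead -> (dead,v1)

Answer: alive 2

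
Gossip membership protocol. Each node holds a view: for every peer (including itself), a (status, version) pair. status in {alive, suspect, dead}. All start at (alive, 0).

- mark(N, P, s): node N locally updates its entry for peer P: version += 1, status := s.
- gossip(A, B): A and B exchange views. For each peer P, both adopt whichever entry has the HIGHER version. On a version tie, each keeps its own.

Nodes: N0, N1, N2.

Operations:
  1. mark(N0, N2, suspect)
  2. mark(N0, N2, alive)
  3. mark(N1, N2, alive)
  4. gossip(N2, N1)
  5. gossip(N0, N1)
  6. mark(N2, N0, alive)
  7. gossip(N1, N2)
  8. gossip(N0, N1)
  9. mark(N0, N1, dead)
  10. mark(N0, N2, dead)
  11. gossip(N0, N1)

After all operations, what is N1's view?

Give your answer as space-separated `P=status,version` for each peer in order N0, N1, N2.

Answer: N0=alive,1 N1=dead,1 N2=dead,3

Derivation:
Op 1: N0 marks N2=suspect -> (suspect,v1)
Op 2: N0 marks N2=alive -> (alive,v2)
Op 3: N1 marks N2=alive -> (alive,v1)
Op 4: gossip N2<->N1 -> N2.N0=(alive,v0) N2.N1=(alive,v0) N2.N2=(alive,v1) | N1.N0=(alive,v0) N1.N1=(alive,v0) N1.N2=(alive,v1)
Op 5: gossip N0<->N1 -> N0.N0=(alive,v0) N0.N1=(alive,v0) N0.N2=(alive,v2) | N1.N0=(alive,v0) N1.N1=(alive,v0) N1.N2=(alive,v2)
Op 6: N2 marks N0=alive -> (alive,v1)
Op 7: gossip N1<->N2 -> N1.N0=(alive,v1) N1.N1=(alive,v0) N1.N2=(alive,v2) | N2.N0=(alive,v1) N2.N1=(alive,v0) N2.N2=(alive,v2)
Op 8: gossip N0<->N1 -> N0.N0=(alive,v1) N0.N1=(alive,v0) N0.N2=(alive,v2) | N1.N0=(alive,v1) N1.N1=(alive,v0) N1.N2=(alive,v2)
Op 9: N0 marks N1=dead -> (dead,v1)
Op 10: N0 marks N2=dead -> (dead,v3)
Op 11: gossip N0<->N1 -> N0.N0=(alive,v1) N0.N1=(dead,v1) N0.N2=(dead,v3) | N1.N0=(alive,v1) N1.N1=(dead,v1) N1.N2=(dead,v3)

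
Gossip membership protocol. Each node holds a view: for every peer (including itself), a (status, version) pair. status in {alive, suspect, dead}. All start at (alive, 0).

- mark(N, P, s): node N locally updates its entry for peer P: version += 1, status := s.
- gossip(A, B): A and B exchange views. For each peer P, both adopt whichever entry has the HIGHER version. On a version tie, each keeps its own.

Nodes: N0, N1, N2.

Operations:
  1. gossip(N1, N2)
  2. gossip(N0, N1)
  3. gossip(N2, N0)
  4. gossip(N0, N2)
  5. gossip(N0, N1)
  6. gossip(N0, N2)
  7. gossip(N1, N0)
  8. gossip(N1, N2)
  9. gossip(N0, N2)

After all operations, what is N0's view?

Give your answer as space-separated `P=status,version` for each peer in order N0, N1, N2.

Op 1: gossip N1<->N2 -> N1.N0=(alive,v0) N1.N1=(alive,v0) N1.N2=(alive,v0) | N2.N0=(alive,v0) N2.N1=(alive,v0) N2.N2=(alive,v0)
Op 2: gossip N0<->N1 -> N0.N0=(alive,v0) N0.N1=(alive,v0) N0.N2=(alive,v0) | N1.N0=(alive,v0) N1.N1=(alive,v0) N1.N2=(alive,v0)
Op 3: gossip N2<->N0 -> N2.N0=(alive,v0) N2.N1=(alive,v0) N2.N2=(alive,v0) | N0.N0=(alive,v0) N0.N1=(alive,v0) N0.N2=(alive,v0)
Op 4: gossip N0<->N2 -> N0.N0=(alive,v0) N0.N1=(alive,v0) N0.N2=(alive,v0) | N2.N0=(alive,v0) N2.N1=(alive,v0) N2.N2=(alive,v0)
Op 5: gossip N0<->N1 -> N0.N0=(alive,v0) N0.N1=(alive,v0) N0.N2=(alive,v0) | N1.N0=(alive,v0) N1.N1=(alive,v0) N1.N2=(alive,v0)
Op 6: gossip N0<->N2 -> N0.N0=(alive,v0) N0.N1=(alive,v0) N0.N2=(alive,v0) | N2.N0=(alive,v0) N2.N1=(alive,v0) N2.N2=(alive,v0)
Op 7: gossip N1<->N0 -> N1.N0=(alive,v0) N1.N1=(alive,v0) N1.N2=(alive,v0) | N0.N0=(alive,v0) N0.N1=(alive,v0) N0.N2=(alive,v0)
Op 8: gossip N1<->N2 -> N1.N0=(alive,v0) N1.N1=(alive,v0) N1.N2=(alive,v0) | N2.N0=(alive,v0) N2.N1=(alive,v0) N2.N2=(alive,v0)
Op 9: gossip N0<->N2 -> N0.N0=(alive,v0) N0.N1=(alive,v0) N0.N2=(alive,v0) | N2.N0=(alive,v0) N2.N1=(alive,v0) N2.N2=(alive,v0)

Answer: N0=alive,0 N1=alive,0 N2=alive,0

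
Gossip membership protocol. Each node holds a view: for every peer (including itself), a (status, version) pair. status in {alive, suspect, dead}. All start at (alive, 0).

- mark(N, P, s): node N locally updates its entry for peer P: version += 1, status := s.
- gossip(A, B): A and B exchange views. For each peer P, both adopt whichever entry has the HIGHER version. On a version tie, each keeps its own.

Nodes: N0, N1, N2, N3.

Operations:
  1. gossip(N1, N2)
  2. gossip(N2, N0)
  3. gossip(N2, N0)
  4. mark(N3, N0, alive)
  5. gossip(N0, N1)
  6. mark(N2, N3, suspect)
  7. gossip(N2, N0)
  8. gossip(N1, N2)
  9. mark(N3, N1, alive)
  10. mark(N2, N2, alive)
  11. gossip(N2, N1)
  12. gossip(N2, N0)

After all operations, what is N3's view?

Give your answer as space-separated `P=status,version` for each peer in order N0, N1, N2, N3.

Op 1: gossip N1<->N2 -> N1.N0=(alive,v0) N1.N1=(alive,v0) N1.N2=(alive,v0) N1.N3=(alive,v0) | N2.N0=(alive,v0) N2.N1=(alive,v0) N2.N2=(alive,v0) N2.N3=(alive,v0)
Op 2: gossip N2<->N0 -> N2.N0=(alive,v0) N2.N1=(alive,v0) N2.N2=(alive,v0) N2.N3=(alive,v0) | N0.N0=(alive,v0) N0.N1=(alive,v0) N0.N2=(alive,v0) N0.N3=(alive,v0)
Op 3: gossip N2<->N0 -> N2.N0=(alive,v0) N2.N1=(alive,v0) N2.N2=(alive,v0) N2.N3=(alive,v0) | N0.N0=(alive,v0) N0.N1=(alive,v0) N0.N2=(alive,v0) N0.N3=(alive,v0)
Op 4: N3 marks N0=alive -> (alive,v1)
Op 5: gossip N0<->N1 -> N0.N0=(alive,v0) N0.N1=(alive,v0) N0.N2=(alive,v0) N0.N3=(alive,v0) | N1.N0=(alive,v0) N1.N1=(alive,v0) N1.N2=(alive,v0) N1.N3=(alive,v0)
Op 6: N2 marks N3=suspect -> (suspect,v1)
Op 7: gossip N2<->N0 -> N2.N0=(alive,v0) N2.N1=(alive,v0) N2.N2=(alive,v0) N2.N3=(suspect,v1) | N0.N0=(alive,v0) N0.N1=(alive,v0) N0.N2=(alive,v0) N0.N3=(suspect,v1)
Op 8: gossip N1<->N2 -> N1.N0=(alive,v0) N1.N1=(alive,v0) N1.N2=(alive,v0) N1.N3=(suspect,v1) | N2.N0=(alive,v0) N2.N1=(alive,v0) N2.N2=(alive,v0) N2.N3=(suspect,v1)
Op 9: N3 marks N1=alive -> (alive,v1)
Op 10: N2 marks N2=alive -> (alive,v1)
Op 11: gossip N2<->N1 -> N2.N0=(alive,v0) N2.N1=(alive,v0) N2.N2=(alive,v1) N2.N3=(suspect,v1) | N1.N0=(alive,v0) N1.N1=(alive,v0) N1.N2=(alive,v1) N1.N3=(suspect,v1)
Op 12: gossip N2<->N0 -> N2.N0=(alive,v0) N2.N1=(alive,v0) N2.N2=(alive,v1) N2.N3=(suspect,v1) | N0.N0=(alive,v0) N0.N1=(alive,v0) N0.N2=(alive,v1) N0.N3=(suspect,v1)

Answer: N0=alive,1 N1=alive,1 N2=alive,0 N3=alive,0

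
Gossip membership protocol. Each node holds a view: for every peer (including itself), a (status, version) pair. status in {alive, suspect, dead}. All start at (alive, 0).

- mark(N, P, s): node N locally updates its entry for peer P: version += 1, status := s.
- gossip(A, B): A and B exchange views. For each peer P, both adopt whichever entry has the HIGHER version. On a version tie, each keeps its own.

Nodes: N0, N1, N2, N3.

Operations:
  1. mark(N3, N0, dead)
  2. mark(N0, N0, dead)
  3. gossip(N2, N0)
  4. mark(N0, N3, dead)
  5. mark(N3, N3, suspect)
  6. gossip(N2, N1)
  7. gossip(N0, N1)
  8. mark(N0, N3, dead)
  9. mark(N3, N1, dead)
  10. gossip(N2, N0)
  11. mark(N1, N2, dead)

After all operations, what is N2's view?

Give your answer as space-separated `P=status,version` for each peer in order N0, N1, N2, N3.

Op 1: N3 marks N0=dead -> (dead,v1)
Op 2: N0 marks N0=dead -> (dead,v1)
Op 3: gossip N2<->N0 -> N2.N0=(dead,v1) N2.N1=(alive,v0) N2.N2=(alive,v0) N2.N3=(alive,v0) | N0.N0=(dead,v1) N0.N1=(alive,v0) N0.N2=(alive,v0) N0.N3=(alive,v0)
Op 4: N0 marks N3=dead -> (dead,v1)
Op 5: N3 marks N3=suspect -> (suspect,v1)
Op 6: gossip N2<->N1 -> N2.N0=(dead,v1) N2.N1=(alive,v0) N2.N2=(alive,v0) N2.N3=(alive,v0) | N1.N0=(dead,v1) N1.N1=(alive,v0) N1.N2=(alive,v0) N1.N3=(alive,v0)
Op 7: gossip N0<->N1 -> N0.N0=(dead,v1) N0.N1=(alive,v0) N0.N2=(alive,v0) N0.N3=(dead,v1) | N1.N0=(dead,v1) N1.N1=(alive,v0) N1.N2=(alive,v0) N1.N3=(dead,v1)
Op 8: N0 marks N3=dead -> (dead,v2)
Op 9: N3 marks N1=dead -> (dead,v1)
Op 10: gossip N2<->N0 -> N2.N0=(dead,v1) N2.N1=(alive,v0) N2.N2=(alive,v0) N2.N3=(dead,v2) | N0.N0=(dead,v1) N0.N1=(alive,v0) N0.N2=(alive,v0) N0.N3=(dead,v2)
Op 11: N1 marks N2=dead -> (dead,v1)

Answer: N0=dead,1 N1=alive,0 N2=alive,0 N3=dead,2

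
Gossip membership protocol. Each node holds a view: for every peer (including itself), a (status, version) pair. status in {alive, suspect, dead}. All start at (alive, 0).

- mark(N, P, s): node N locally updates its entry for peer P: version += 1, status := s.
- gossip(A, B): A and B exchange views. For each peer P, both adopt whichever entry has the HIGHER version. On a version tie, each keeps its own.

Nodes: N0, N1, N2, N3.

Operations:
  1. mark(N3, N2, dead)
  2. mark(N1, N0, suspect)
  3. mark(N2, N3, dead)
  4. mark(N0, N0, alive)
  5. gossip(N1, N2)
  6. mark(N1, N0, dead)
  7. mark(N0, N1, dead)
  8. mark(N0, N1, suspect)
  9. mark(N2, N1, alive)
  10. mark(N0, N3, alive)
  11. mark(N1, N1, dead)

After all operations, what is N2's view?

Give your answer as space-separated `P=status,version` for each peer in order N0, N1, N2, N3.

Op 1: N3 marks N2=dead -> (dead,v1)
Op 2: N1 marks N0=suspect -> (suspect,v1)
Op 3: N2 marks N3=dead -> (dead,v1)
Op 4: N0 marks N0=alive -> (alive,v1)
Op 5: gossip N1<->N2 -> N1.N0=(suspect,v1) N1.N1=(alive,v0) N1.N2=(alive,v0) N1.N3=(dead,v1) | N2.N0=(suspect,v1) N2.N1=(alive,v0) N2.N2=(alive,v0) N2.N3=(dead,v1)
Op 6: N1 marks N0=dead -> (dead,v2)
Op 7: N0 marks N1=dead -> (dead,v1)
Op 8: N0 marks N1=suspect -> (suspect,v2)
Op 9: N2 marks N1=alive -> (alive,v1)
Op 10: N0 marks N3=alive -> (alive,v1)
Op 11: N1 marks N1=dead -> (dead,v1)

Answer: N0=suspect,1 N1=alive,1 N2=alive,0 N3=dead,1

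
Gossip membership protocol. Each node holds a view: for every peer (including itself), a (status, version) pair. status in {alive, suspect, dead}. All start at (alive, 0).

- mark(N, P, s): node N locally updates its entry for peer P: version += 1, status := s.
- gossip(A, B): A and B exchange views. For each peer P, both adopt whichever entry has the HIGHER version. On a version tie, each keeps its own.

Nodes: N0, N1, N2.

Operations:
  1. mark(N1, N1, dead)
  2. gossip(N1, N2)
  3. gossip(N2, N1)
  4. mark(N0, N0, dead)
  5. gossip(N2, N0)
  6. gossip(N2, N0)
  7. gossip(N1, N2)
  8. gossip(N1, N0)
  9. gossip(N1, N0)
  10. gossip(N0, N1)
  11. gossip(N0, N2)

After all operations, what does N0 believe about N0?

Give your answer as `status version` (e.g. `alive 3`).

Answer: dead 1

Derivation:
Op 1: N1 marks N1=dead -> (dead,v1)
Op 2: gossip N1<->N2 -> N1.N0=(alive,v0) N1.N1=(dead,v1) N1.N2=(alive,v0) | N2.N0=(alive,v0) N2.N1=(dead,v1) N2.N2=(alive,v0)
Op 3: gossip N2<->N1 -> N2.N0=(alive,v0) N2.N1=(dead,v1) N2.N2=(alive,v0) | N1.N0=(alive,v0) N1.N1=(dead,v1) N1.N2=(alive,v0)
Op 4: N0 marks N0=dead -> (dead,v1)
Op 5: gossip N2<->N0 -> N2.N0=(dead,v1) N2.N1=(dead,v1) N2.N2=(alive,v0) | N0.N0=(dead,v1) N0.N1=(dead,v1) N0.N2=(alive,v0)
Op 6: gossip N2<->N0 -> N2.N0=(dead,v1) N2.N1=(dead,v1) N2.N2=(alive,v0) | N0.N0=(dead,v1) N0.N1=(dead,v1) N0.N2=(alive,v0)
Op 7: gossip N1<->N2 -> N1.N0=(dead,v1) N1.N1=(dead,v1) N1.N2=(alive,v0) | N2.N0=(dead,v1) N2.N1=(dead,v1) N2.N2=(alive,v0)
Op 8: gossip N1<->N0 -> N1.N0=(dead,v1) N1.N1=(dead,v1) N1.N2=(alive,v0) | N0.N0=(dead,v1) N0.N1=(dead,v1) N0.N2=(alive,v0)
Op 9: gossip N1<->N0 -> N1.N0=(dead,v1) N1.N1=(dead,v1) N1.N2=(alive,v0) | N0.N0=(dead,v1) N0.N1=(dead,v1) N0.N2=(alive,v0)
Op 10: gossip N0<->N1 -> N0.N0=(dead,v1) N0.N1=(dead,v1) N0.N2=(alive,v0) | N1.N0=(dead,v1) N1.N1=(dead,v1) N1.N2=(alive,v0)
Op 11: gossip N0<->N2 -> N0.N0=(dead,v1) N0.N1=(dead,v1) N0.N2=(alive,v0) | N2.N0=(dead,v1) N2.N1=(dead,v1) N2.N2=(alive,v0)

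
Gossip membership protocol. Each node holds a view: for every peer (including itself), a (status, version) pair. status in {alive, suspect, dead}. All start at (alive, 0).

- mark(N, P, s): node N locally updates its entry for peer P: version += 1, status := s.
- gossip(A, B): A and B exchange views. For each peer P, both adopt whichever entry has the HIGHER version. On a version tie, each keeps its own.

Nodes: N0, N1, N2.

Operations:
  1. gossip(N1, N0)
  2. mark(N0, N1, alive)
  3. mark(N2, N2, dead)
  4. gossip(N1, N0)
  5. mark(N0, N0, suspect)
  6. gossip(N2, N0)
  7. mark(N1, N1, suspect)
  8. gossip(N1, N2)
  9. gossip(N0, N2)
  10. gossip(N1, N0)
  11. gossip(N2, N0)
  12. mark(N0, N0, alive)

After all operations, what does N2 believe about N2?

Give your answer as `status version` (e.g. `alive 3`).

Op 1: gossip N1<->N0 -> N1.N0=(alive,v0) N1.N1=(alive,v0) N1.N2=(alive,v0) | N0.N0=(alive,v0) N0.N1=(alive,v0) N0.N2=(alive,v0)
Op 2: N0 marks N1=alive -> (alive,v1)
Op 3: N2 marks N2=dead -> (dead,v1)
Op 4: gossip N1<->N0 -> N1.N0=(alive,v0) N1.N1=(alive,v1) N1.N2=(alive,v0) | N0.N0=(alive,v0) N0.N1=(alive,v1) N0.N2=(alive,v0)
Op 5: N0 marks N0=suspect -> (suspect,v1)
Op 6: gossip N2<->N0 -> N2.N0=(suspect,v1) N2.N1=(alive,v1) N2.N2=(dead,v1) | N0.N0=(suspect,v1) N0.N1=(alive,v1) N0.N2=(dead,v1)
Op 7: N1 marks N1=suspect -> (suspect,v2)
Op 8: gossip N1<->N2 -> N1.N0=(suspect,v1) N1.N1=(suspect,v2) N1.N2=(dead,v1) | N2.N0=(suspect,v1) N2.N1=(suspect,v2) N2.N2=(dead,v1)
Op 9: gossip N0<->N2 -> N0.N0=(suspect,v1) N0.N1=(suspect,v2) N0.N2=(dead,v1) | N2.N0=(suspect,v1) N2.N1=(suspect,v2) N2.N2=(dead,v1)
Op 10: gossip N1<->N0 -> N1.N0=(suspect,v1) N1.N1=(suspect,v2) N1.N2=(dead,v1) | N0.N0=(suspect,v1) N0.N1=(suspect,v2) N0.N2=(dead,v1)
Op 11: gossip N2<->N0 -> N2.N0=(suspect,v1) N2.N1=(suspect,v2) N2.N2=(dead,v1) | N0.N0=(suspect,v1) N0.N1=(suspect,v2) N0.N2=(dead,v1)
Op 12: N0 marks N0=alive -> (alive,v2)

Answer: dead 1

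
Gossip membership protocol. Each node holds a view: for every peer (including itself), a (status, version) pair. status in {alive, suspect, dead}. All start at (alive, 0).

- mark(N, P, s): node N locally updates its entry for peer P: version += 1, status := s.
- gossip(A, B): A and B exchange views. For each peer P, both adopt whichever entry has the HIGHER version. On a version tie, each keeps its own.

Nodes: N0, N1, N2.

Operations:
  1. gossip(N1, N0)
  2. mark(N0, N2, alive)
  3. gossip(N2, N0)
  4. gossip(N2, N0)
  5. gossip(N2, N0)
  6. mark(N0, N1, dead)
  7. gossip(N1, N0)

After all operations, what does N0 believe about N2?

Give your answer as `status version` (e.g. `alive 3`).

Answer: alive 1

Derivation:
Op 1: gossip N1<->N0 -> N1.N0=(alive,v0) N1.N1=(alive,v0) N1.N2=(alive,v0) | N0.N0=(alive,v0) N0.N1=(alive,v0) N0.N2=(alive,v0)
Op 2: N0 marks N2=alive -> (alive,v1)
Op 3: gossip N2<->N0 -> N2.N0=(alive,v0) N2.N1=(alive,v0) N2.N2=(alive,v1) | N0.N0=(alive,v0) N0.N1=(alive,v0) N0.N2=(alive,v1)
Op 4: gossip N2<->N0 -> N2.N0=(alive,v0) N2.N1=(alive,v0) N2.N2=(alive,v1) | N0.N0=(alive,v0) N0.N1=(alive,v0) N0.N2=(alive,v1)
Op 5: gossip N2<->N0 -> N2.N0=(alive,v0) N2.N1=(alive,v0) N2.N2=(alive,v1) | N0.N0=(alive,v0) N0.N1=(alive,v0) N0.N2=(alive,v1)
Op 6: N0 marks N1=dead -> (dead,v1)
Op 7: gossip N1<->N0 -> N1.N0=(alive,v0) N1.N1=(dead,v1) N1.N2=(alive,v1) | N0.N0=(alive,v0) N0.N1=(dead,v1) N0.N2=(alive,v1)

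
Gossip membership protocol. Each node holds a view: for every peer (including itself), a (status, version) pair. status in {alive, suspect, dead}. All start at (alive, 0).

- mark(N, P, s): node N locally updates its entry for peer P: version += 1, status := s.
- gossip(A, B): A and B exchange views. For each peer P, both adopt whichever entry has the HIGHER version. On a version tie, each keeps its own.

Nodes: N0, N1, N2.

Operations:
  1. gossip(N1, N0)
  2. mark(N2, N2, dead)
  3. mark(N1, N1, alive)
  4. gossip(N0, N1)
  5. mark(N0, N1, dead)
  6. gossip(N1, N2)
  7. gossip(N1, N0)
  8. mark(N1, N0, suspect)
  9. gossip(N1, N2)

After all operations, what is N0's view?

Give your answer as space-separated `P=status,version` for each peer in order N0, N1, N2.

Answer: N0=alive,0 N1=dead,2 N2=dead,1

Derivation:
Op 1: gossip N1<->N0 -> N1.N0=(alive,v0) N1.N1=(alive,v0) N1.N2=(alive,v0) | N0.N0=(alive,v0) N0.N1=(alive,v0) N0.N2=(alive,v0)
Op 2: N2 marks N2=dead -> (dead,v1)
Op 3: N1 marks N1=alive -> (alive,v1)
Op 4: gossip N0<->N1 -> N0.N0=(alive,v0) N0.N1=(alive,v1) N0.N2=(alive,v0) | N1.N0=(alive,v0) N1.N1=(alive,v1) N1.N2=(alive,v0)
Op 5: N0 marks N1=dead -> (dead,v2)
Op 6: gossip N1<->N2 -> N1.N0=(alive,v0) N1.N1=(alive,v1) N1.N2=(dead,v1) | N2.N0=(alive,v0) N2.N1=(alive,v1) N2.N2=(dead,v1)
Op 7: gossip N1<->N0 -> N1.N0=(alive,v0) N1.N1=(dead,v2) N1.N2=(dead,v1) | N0.N0=(alive,v0) N0.N1=(dead,v2) N0.N2=(dead,v1)
Op 8: N1 marks N0=suspect -> (suspect,v1)
Op 9: gossip N1<->N2 -> N1.N0=(suspect,v1) N1.N1=(dead,v2) N1.N2=(dead,v1) | N2.N0=(suspect,v1) N2.N1=(dead,v2) N2.N2=(dead,v1)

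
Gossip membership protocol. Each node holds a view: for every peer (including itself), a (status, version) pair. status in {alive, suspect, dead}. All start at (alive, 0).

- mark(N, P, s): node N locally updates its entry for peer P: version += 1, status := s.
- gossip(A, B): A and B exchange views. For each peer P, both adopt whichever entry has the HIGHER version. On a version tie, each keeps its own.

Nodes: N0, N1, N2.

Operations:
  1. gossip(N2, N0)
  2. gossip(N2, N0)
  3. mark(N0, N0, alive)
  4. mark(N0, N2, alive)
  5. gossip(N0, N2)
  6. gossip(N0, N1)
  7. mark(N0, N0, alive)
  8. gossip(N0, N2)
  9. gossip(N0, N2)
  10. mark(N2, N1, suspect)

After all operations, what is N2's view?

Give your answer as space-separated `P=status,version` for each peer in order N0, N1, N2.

Op 1: gossip N2<->N0 -> N2.N0=(alive,v0) N2.N1=(alive,v0) N2.N2=(alive,v0) | N0.N0=(alive,v0) N0.N1=(alive,v0) N0.N2=(alive,v0)
Op 2: gossip N2<->N0 -> N2.N0=(alive,v0) N2.N1=(alive,v0) N2.N2=(alive,v0) | N0.N0=(alive,v0) N0.N1=(alive,v0) N0.N2=(alive,v0)
Op 3: N0 marks N0=alive -> (alive,v1)
Op 4: N0 marks N2=alive -> (alive,v1)
Op 5: gossip N0<->N2 -> N0.N0=(alive,v1) N0.N1=(alive,v0) N0.N2=(alive,v1) | N2.N0=(alive,v1) N2.N1=(alive,v0) N2.N2=(alive,v1)
Op 6: gossip N0<->N1 -> N0.N0=(alive,v1) N0.N1=(alive,v0) N0.N2=(alive,v1) | N1.N0=(alive,v1) N1.N1=(alive,v0) N1.N2=(alive,v1)
Op 7: N0 marks N0=alive -> (alive,v2)
Op 8: gossip N0<->N2 -> N0.N0=(alive,v2) N0.N1=(alive,v0) N0.N2=(alive,v1) | N2.N0=(alive,v2) N2.N1=(alive,v0) N2.N2=(alive,v1)
Op 9: gossip N0<->N2 -> N0.N0=(alive,v2) N0.N1=(alive,v0) N0.N2=(alive,v1) | N2.N0=(alive,v2) N2.N1=(alive,v0) N2.N2=(alive,v1)
Op 10: N2 marks N1=suspect -> (suspect,v1)

Answer: N0=alive,2 N1=suspect,1 N2=alive,1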